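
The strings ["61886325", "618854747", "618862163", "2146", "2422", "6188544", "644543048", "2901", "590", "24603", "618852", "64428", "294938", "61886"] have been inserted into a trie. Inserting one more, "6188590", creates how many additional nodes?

Walking "6188590" from the root, the first 5 characters ("61885") follow existing edges; "9" is the first miss.
New nodes needed: |"6188590"| − 5 = 7 − 5 = 2.

2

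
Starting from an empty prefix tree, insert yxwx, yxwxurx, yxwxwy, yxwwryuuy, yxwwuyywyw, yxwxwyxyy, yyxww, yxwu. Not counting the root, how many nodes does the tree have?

29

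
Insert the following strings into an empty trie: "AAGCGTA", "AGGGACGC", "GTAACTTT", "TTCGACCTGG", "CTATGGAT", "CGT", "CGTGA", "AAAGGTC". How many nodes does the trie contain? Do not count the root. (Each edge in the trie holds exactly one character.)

Trace insertions, counting only characters that open a new branch:
  "AAGCGTA" → 7 new (A, A, G, C, G, T, A)
  "AGGGACGC" → prefix "A" already present; 7 new (G, G, G, A, C, G, C)
  "GTAACTTT" → 8 new (G, T, A, A, C, T, T, T)
  "TTCGACCTGG" → 10 new (T, T, C, G, A, C, C, T, G, G)
  "CTATGGAT" → 8 new (C, T, A, T, G, G, A, T)
  "CGT" → prefix "C" already present; 2 new (G, T)
  "CGTGA" → prefix "CGT" already present; 2 new (G, A)
  "AAAGGTC" → prefix "AA" already present; 5 new (A, G, G, T, C)
Total nodes = 7 + 7 + 8 + 10 + 8 + 2 + 2 + 5 = 49

49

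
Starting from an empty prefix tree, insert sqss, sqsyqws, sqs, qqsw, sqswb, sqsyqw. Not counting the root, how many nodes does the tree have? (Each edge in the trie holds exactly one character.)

14

Trie structure (* marks end of a word):
(root)
├─ q
│  └─ q
│     └─ s
│        └─ w *
└─ s
   └─ q
      └─ s *
         ├─ s *
         ├─ w
         │  └─ b *
         └─ y
            └─ q
               └─ w *
                  └─ s *
Counting every labelled node above: 14.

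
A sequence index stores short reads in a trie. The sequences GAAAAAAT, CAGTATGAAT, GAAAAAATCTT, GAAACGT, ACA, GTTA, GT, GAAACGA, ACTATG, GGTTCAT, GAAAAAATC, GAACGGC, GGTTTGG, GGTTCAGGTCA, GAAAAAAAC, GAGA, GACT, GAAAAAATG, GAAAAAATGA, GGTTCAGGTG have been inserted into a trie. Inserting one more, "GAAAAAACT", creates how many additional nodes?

The longest prefix of "GAAAAAACT" already in the trie is "GAAAAAA" (length 7).
Each of the 2 remaining characters creates one node.

2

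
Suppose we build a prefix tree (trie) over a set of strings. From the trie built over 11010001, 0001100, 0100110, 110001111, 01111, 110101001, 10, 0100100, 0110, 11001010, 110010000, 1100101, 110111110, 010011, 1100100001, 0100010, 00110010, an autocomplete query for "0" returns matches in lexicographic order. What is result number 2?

00110010

DFS of the "0" subtree visits, in order: "0001100", "00110010", "0100010", "0100100", "010011", "0100110", "0110", "01111"
Position 2: 00110010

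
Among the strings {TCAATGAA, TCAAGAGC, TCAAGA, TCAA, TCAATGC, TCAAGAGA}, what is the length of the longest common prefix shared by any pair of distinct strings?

The deepest shared node is where two words last agree before diverging.
e.g. "TCAAGAGA" and "TCAAGAGC" share the prefix "TCAAGAG" of length 7; no pair shares a longer one.
Longest shared-prefix length: 7

7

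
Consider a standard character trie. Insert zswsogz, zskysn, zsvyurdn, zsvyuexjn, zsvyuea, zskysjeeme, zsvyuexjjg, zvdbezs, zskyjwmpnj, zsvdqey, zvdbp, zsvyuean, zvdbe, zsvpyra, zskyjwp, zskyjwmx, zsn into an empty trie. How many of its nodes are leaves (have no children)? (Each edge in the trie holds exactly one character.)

15

Leaves are exactly the stored words that no other stored word extends.
Those words: "zskyjwmpnj", "zskyjwmx", "zskyjwp", "zskysjeeme", "zskysn", "zsn", "zsvdqey", "zsvpyra", "zsvyuean", "zsvyuexjjg", "zsvyuexjn", "zsvyurdn", "zswsogz", "zvdbezs", "zvdbp"
Leaf count: 15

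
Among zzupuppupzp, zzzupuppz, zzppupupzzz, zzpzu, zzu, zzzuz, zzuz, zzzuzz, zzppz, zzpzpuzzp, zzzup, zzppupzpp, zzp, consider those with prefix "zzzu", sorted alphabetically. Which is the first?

zzzup

Words with prefix "zzzu", in lexicographic order: "zzzup", "zzzupuppz", "zzzuz", "zzzuzz"
The 1st is zzzup.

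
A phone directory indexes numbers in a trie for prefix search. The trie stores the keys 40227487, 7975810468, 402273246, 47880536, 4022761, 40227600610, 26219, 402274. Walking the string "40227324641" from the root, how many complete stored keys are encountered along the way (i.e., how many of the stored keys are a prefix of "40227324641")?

1

Traverse "40227324641" character by character; count nodes along the way that are marked as word ends.
Prefixes of the query that are stored words: "402273246"
Count: 1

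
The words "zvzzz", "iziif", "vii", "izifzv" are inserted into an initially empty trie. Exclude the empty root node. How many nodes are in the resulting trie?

Insert word by word; a character creates a node only if that edge doesn't already exist:
  "zvzzz" → 5 new (z, v, z, z, z)
  "iziif" → 5 new (i, z, i, i, f)
  "vii" → 3 new (v, i, i)
  "izifzv" → prefix "izi" already present; 3 new (f, z, v)
Total nodes = 5 + 5 + 3 + 3 = 16

16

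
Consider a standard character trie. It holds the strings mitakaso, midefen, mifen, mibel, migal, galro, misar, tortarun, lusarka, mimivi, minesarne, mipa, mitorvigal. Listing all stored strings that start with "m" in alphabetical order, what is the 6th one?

Filter for "m…" and sort: "mibel", "midefen", "mifen", "migal", "mimivi", "minesarne", "mipa", "misar", "mitakaso", "mitorvigal"
The 6th is minesarne.

minesarne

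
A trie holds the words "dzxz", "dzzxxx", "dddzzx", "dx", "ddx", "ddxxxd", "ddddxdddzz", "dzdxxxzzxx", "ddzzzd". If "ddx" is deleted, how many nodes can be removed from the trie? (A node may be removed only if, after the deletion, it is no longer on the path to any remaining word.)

Walk "ddx" from the leaf back toward the root, removing each node that no remaining word uses.
Every node on "ddx" is still needed (e.g. by "ddxxxd"), so nothing is freed.
Nodes removed: 0

0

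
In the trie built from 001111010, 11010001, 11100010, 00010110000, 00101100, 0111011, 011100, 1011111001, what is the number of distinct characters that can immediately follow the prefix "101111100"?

1

Walk "101111100" from the root, arriving at one node.
Characters that immediately follow "101111100" among the stored strings: {1}.
That node has 1 child edge.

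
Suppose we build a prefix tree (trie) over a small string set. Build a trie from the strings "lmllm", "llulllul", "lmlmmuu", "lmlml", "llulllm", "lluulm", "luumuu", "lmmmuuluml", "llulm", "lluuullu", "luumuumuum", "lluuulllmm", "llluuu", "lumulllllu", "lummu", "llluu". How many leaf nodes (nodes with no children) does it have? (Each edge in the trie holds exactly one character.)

A leaf is a node with no children — equivalently, the end of a word that is not a proper prefix of any other stored word.
Those words: "llluuu", "llulllm", "llulllul", "llulm", "lluulm", "lluuulllmm", "lluuullu", "lmllm", "lmlml", "lmlmmuu", "lmmmuuluml", "lummu", "lumulllllu", "luumuumuum"
Leaf count: 14

14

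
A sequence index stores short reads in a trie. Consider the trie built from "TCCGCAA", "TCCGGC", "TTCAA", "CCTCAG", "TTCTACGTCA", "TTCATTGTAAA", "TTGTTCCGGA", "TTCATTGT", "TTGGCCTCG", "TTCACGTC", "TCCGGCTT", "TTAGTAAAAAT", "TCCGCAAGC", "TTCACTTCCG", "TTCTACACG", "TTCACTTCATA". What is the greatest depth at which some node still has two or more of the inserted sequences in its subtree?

8

Equivalently: take the maximum, over all pairs, of their longest common prefix length.
"TTCACTTCATA" and "TTCACTTCCG" agree on "TTCACTTC" (8 characters) before diverging; nothing deeper is shared.
Longest shared-prefix length: 8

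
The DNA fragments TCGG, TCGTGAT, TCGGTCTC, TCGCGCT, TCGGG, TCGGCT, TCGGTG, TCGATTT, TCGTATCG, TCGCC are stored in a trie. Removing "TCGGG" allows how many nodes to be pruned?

1

A node on "TCGGG"'s path can go only if nothing else ends at it or branches off below it.
The suffix "G" (1 node) is used only by "TCGGG"; the node for "TCGG" still has the child "T", so pruning stops there.
Nodes removed: 1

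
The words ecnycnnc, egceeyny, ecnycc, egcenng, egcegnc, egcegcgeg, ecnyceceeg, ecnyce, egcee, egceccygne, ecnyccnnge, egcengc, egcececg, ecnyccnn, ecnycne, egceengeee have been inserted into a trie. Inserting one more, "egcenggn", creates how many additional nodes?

Walking "egcenggn" from the root, the first 6 characters ("egceng") follow existing edges; "g" is the first miss.
Each of the 2 remaining characters creates one node.

2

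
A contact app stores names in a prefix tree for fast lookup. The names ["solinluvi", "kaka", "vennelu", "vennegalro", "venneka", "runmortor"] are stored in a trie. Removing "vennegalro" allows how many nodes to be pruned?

Walk "vennegalro" from the leaf back toward the root, removing each node that no remaining word uses.
The suffix "galro" (5 nodes) is used only by "vennegalro"; the node for "venne" still has the child "l", so pruning stops there.
Nodes removed: 5

5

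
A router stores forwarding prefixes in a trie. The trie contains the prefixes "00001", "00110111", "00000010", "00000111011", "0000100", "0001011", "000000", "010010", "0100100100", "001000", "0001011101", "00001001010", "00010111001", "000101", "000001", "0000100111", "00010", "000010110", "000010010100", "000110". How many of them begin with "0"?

Filter for entries beginning with "0":
Words under "0": 000000, 00000010, 000001, 00000111011, 00001, 0000100, 00001001010, 000010010100, 0000100111, 000010110, 00010, 000101, 0001011, 00010111001, 0001011101, 000110, 001000, 00110111, 010010, 0100100100
Count: 20

20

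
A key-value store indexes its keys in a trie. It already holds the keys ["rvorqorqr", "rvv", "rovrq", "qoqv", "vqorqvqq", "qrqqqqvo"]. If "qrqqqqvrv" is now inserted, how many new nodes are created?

2

Walking "qrqqqqvrv" from the root, the first 7 characters ("qrqqqqv") follow existing edges; "r" is the first miss.
Each of the 2 remaining characters creates one node.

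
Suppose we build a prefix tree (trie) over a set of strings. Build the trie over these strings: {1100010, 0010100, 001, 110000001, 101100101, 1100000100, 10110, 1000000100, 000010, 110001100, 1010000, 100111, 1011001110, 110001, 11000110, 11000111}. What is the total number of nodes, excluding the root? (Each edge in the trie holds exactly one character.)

55

Count nodes per top-level branch (shared prefixes stored once):
  '0'-branch (000010, 001, 0010100): 11 nodes
  '1'-branch (1000000100, 100111, 1010000, 10110, 101100101, 1011001110, 110000001, 1100000100, 110001, 1100010, 11000110, 110001100, 11000111): 44 nodes
Sum: 55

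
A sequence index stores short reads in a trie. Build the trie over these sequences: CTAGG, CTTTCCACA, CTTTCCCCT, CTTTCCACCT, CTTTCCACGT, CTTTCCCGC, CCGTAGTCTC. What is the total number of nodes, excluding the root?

Trie structure (* marks end of a word):
(root)
└─ C
   ├─ C
   │  └─ G
   │     └─ T
   │        └─ A
   │           └─ G
   │              └─ T
   │                 └─ C
   │                    └─ T
   │                       └─ C *
   └─ T
      ├─ A
      │  └─ G
      │     └─ G *
      └─ T
         └─ T
            └─ C
               └─ C
                  ├─ A
                  │  └─ C
                  │     ├─ A *
                  │     ├─ C
                  │     │  └─ T *
                  │     └─ G
                  │        └─ T *
                  └─ C
                     ├─ C
                     │  └─ T *
                     └─ G
                        └─ C *
Counting every labelled node above: 30.

30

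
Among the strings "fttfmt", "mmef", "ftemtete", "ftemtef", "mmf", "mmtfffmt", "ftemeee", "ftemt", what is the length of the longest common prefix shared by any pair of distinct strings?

The deepest shared node is where two words last agree before diverging.
e.g. "ftemtef" and "ftemtete" share the prefix "ftemte" of length 6; no pair shares a longer one.
Longest shared-prefix length: 6

6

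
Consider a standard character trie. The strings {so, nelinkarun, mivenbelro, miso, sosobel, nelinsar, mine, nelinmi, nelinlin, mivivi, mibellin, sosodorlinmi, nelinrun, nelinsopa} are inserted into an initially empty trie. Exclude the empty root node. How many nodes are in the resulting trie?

62

Count nodes per top-level branch (shared prefixes stored once):
  'm'-branch (mibellin, mine, miso, mivenbelro, mivivi): 23 nodes
  'n'-branch (nelinkarun, nelinlin, nelinmi, nelinrun, nelinsar, nelinsopa): 24 nodes
  's'-branch (so, sosobel, sosodorlinmi): 15 nodes
Sum: 62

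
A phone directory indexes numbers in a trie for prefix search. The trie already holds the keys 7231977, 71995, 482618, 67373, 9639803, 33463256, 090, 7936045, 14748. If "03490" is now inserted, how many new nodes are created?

4

The longest prefix of "03490" already in the trie is "0" (length 1).
New nodes needed: |"03490"| − 1 = 5 − 1 = 4.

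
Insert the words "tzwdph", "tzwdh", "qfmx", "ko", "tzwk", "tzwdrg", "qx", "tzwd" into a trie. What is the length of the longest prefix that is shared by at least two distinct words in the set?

4

Equivalently: take the maximum, over all pairs, of their longest common prefix length.
e.g. "tzwd" and "tzwdh" share the prefix "tzwd" of length 4; no pair shares a longer one.
Longest shared-prefix length: 4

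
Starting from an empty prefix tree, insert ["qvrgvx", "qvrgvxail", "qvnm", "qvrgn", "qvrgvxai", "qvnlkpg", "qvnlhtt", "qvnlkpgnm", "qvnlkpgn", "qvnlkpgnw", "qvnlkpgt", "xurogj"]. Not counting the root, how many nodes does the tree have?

Count nodes per top-level branch (shared prefixes stored once):
  'q'-branch (qvnlhtt, qvnlkpg, qvnlkpgn, qvnlkpgnm, qvnlkpgnw, qvnlkpgt, qvnm, qvrgn, qvrgvx, qvrgvxai, qvrgvxail): 23 nodes
  'x'-branch (xurogj): 6 nodes
Sum: 29

29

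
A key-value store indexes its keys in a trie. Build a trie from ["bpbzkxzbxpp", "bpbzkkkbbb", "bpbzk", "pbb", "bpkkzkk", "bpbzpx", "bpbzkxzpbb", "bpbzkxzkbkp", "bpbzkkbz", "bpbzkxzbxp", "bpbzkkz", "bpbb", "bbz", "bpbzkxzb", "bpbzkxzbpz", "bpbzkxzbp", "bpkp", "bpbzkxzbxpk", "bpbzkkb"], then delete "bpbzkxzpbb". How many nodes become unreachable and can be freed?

3

Walk "bpbzkxzpbb" from the leaf back toward the root, removing each node that no remaining word uses.
The suffix "pbb" (3 nodes) is used only by "bpbzkxzpbb"; the node for "bpbzkxz" still has the child "b", so pruning stops there.
Nodes removed: 3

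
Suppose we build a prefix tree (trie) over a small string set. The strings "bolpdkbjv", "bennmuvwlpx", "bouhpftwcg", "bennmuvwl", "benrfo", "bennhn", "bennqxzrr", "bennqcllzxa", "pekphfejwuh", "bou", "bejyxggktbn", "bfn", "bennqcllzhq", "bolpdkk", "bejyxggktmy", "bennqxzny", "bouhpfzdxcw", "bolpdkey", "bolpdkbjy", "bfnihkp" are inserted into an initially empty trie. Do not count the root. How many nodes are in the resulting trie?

For each word, the new-node count is its length minus the longest prefix already in the trie:
  "bolpdkbjv" → 9 new (b, o, l, p, d, k, b, j, v)
  "bennmuvwlpx" → prefix "b" already present; 10 new (e, n, n, m, u, v, w, l, p, x)
  "bouhpftwcg" → prefix "bo" already present; 8 new (u, h, p, f, t, w, c, g)
  "bennmuvwl" → prefix "bennmuvwl" already present; 0 new (none)
  "benrfo" → prefix "ben" already present; 3 new (r, f, o)
  "bennhn" → prefix "benn" already present; 2 new (h, n)
  "bennqxzrr" → prefix "benn" already present; 5 new (q, x, z, r, r)
  "bennqcllzxa" → prefix "bennq" already present; 6 new (c, l, l, z, x, a)
  "pekphfejwuh" → 11 new (p, e, k, p, h, f, e, j, w, u, h)
  "bou" → prefix "bou" already present; 0 new (none)
  "bejyxggktbn" → prefix "be" already present; 9 new (j, y, x, g, g, k, t, b, n)
  "bfn" → prefix "b" already present; 2 new (f, n)
  "bennqcllzhq" → prefix "bennqcllz" already present; 2 new (h, q)
  "bolpdkk" → prefix "bolpdk" already present; 1 new (k)
  "bejyxggktmy" → prefix "bejyxggkt" already present; 2 new (m, y)
  "bennqxzny" → prefix "bennqxz" already present; 2 new (n, y)
  "bouhpfzdxcw" → prefix "bouhpf" already present; 5 new (z, d, x, c, w)
  "bolpdkey" → prefix "bolpdk" already present; 2 new (e, y)
  "bolpdkbjy" → prefix "bolpdkbj" already present; 1 new (y)
  "bfnihkp" → prefix "bfn" already present; 4 new (i, h, k, p)
Total nodes = 9 + 10 + 8 + 0 + 3 + 2 + 5 + 6 + 11 + 0 + 9 + 2 + 2 + 1 + 2 + 2 + 5 + 2 + 1 + 4 = 84

84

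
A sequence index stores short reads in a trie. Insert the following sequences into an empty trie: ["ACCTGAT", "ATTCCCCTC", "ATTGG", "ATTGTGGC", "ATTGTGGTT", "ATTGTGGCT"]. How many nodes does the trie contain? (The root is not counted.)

Count nodes per top-level branch (shared prefixes stored once):
  'A'-branch (ACCTGAT, ATTCCCCTC, ATTGG, ATTGTGGC, ATTGTGGCT, ATTGTGGTT): 24 nodes
Sum: 24

24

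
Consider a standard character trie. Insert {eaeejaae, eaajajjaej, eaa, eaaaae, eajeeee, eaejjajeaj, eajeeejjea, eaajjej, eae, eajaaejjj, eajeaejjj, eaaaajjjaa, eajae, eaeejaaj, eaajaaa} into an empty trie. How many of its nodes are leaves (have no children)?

A leaf is a node with no children — equivalently, the end of a word that is not a proper prefix of any other stored word.
Those words: "eaaaae", "eaaaajjjaa", "eaajaaa", "eaajajjaej", "eaajjej", "eaeejaae", "eaeejaaj", "eaejjajeaj", "eajaaejjj", "eajae", "eajeaejjj", "eajeeee", "eajeeejjea"
Leaf count: 13

13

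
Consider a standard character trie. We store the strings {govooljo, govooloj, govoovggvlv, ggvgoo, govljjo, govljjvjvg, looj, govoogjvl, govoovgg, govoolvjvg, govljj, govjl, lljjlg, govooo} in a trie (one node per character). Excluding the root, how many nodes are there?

49

For each word, the new-node count is its length minus the longest prefix already in the trie:
  "govooljo" → 8 new (g, o, v, o, o, l, j, o)
  "govooloj" → prefix "govool" already present; 2 new (o, j)
  "govoovggvlv" → prefix "govoo" already present; 6 new (v, g, g, v, l, v)
  "ggvgoo" → prefix "g" already present; 5 new (g, v, g, o, o)
  "govljjo" → prefix "gov" already present; 4 new (l, j, j, o)
  "govljjvjvg" → prefix "govljj" already present; 4 new (v, j, v, g)
  "looj" → 4 new (l, o, o, j)
  "govoogjvl" → prefix "govoo" already present; 4 new (g, j, v, l)
  "govoovgg" → prefix "govoovgg" already present; 0 new (none)
  "govoolvjvg" → prefix "govool" already present; 4 new (v, j, v, g)
  "govljj" → prefix "govljj" already present; 0 new (none)
  "govjl" → prefix "gov" already present; 2 new (j, l)
  "lljjlg" → prefix "l" already present; 5 new (l, j, j, l, g)
  "govooo" → prefix "govoo" already present; 1 new (o)
Total nodes = 8 + 2 + 6 + 5 + 4 + 4 + 4 + 4 + 0 + 4 + 0 + 2 + 5 + 1 = 49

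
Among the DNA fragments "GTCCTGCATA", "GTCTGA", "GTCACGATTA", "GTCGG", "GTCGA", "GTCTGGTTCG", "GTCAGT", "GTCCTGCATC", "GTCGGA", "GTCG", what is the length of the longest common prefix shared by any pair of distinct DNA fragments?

Equivalently: take the maximum, over all pairs, of their longest common prefix length.
e.g. "GTCCTGCATA" and "GTCCTGCATC" share the prefix "GTCCTGCAT" of length 9; no pair shares a longer one.
Longest shared-prefix length: 9

9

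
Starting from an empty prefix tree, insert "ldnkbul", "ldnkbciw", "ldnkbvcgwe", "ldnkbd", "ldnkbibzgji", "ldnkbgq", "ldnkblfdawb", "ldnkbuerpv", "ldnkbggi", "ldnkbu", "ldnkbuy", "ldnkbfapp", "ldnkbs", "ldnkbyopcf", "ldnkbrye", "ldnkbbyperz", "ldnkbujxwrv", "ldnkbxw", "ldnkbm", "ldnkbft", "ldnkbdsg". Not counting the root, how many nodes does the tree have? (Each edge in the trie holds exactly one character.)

67

For each word, the new-node count is its length minus the longest prefix already in the trie:
  "ldnkbul" → 7 new (l, d, n, k, b, u, l)
  "ldnkbciw" → prefix "ldnkb" already present; 3 new (c, i, w)
  "ldnkbvcgwe" → prefix "ldnkb" already present; 5 new (v, c, g, w, e)
  "ldnkbd" → prefix "ldnkb" already present; 1 new (d)
  "ldnkbibzgji" → prefix "ldnkb" already present; 6 new (i, b, z, g, j, i)
  "ldnkbgq" → prefix "ldnkb" already present; 2 new (g, q)
  "ldnkblfdawb" → prefix "ldnkb" already present; 6 new (l, f, d, a, w, b)
  "ldnkbuerpv" → prefix "ldnkbu" already present; 4 new (e, r, p, v)
  "ldnkbggi" → prefix "ldnkbg" already present; 2 new (g, i)
  "ldnkbu" → prefix "ldnkbu" already present; 0 new (none)
  "ldnkbuy" → prefix "ldnkbu" already present; 1 new (y)
  "ldnkbfapp" → prefix "ldnkb" already present; 4 new (f, a, p, p)
  "ldnkbs" → prefix "ldnkb" already present; 1 new (s)
  "ldnkbyopcf" → prefix "ldnkb" already present; 5 new (y, o, p, c, f)
  "ldnkbrye" → prefix "ldnkb" already present; 3 new (r, y, e)
  "ldnkbbyperz" → prefix "ldnkb" already present; 6 new (b, y, p, e, r, z)
  "ldnkbujxwrv" → prefix "ldnkbu" already present; 5 new (j, x, w, r, v)
  "ldnkbxw" → prefix "ldnkb" already present; 2 new (x, w)
  "ldnkbm" → prefix "ldnkb" already present; 1 new (m)
  "ldnkbft" → prefix "ldnkbf" already present; 1 new (t)
  "ldnkbdsg" → prefix "ldnkbd" already present; 2 new (s, g)
Total nodes = 7 + 3 + 5 + 1 + 6 + 2 + 6 + 4 + 2 + 0 + 1 + 4 + 1 + 5 + 3 + 6 + 5 + 2 + 1 + 1 + 2 = 67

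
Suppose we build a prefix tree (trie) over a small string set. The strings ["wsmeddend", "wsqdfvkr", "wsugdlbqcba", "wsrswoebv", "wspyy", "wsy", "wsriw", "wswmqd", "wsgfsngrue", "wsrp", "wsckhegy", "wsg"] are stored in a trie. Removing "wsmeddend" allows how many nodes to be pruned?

7

A node on "wsmeddend"'s path can go only if nothing else ends at it or branches off below it.
The suffix "meddend" (7 nodes) is used only by "wsmeddend"; the node for "ws" still has the child "q", so pruning stops there.
Nodes removed: 7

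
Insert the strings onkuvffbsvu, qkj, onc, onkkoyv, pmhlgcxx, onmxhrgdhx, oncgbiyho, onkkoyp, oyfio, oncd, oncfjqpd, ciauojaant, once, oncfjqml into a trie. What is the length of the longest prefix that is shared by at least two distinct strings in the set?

6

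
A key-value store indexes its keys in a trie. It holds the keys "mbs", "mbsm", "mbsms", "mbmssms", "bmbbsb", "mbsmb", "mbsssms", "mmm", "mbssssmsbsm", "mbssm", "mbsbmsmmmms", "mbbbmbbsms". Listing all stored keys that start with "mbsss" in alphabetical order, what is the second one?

mbssssmsbsm

Filter for "mbsss…" and sort: "mbsssms", "mbssssmsbsm"
The 2nd is mbssssmsbsm.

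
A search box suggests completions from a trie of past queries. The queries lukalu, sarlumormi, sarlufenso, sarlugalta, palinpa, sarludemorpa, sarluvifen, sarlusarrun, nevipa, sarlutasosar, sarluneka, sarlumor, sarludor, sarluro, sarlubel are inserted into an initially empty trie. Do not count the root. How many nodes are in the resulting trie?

75

Trace insertions, counting only characters that open a new branch:
  "lukalu" → 6 new (l, u, k, a, l, u)
  "sarlumormi" → 10 new (s, a, r, l, u, m, o, r, m, i)
  "sarlufenso" → prefix "sarlu" already present; 5 new (f, e, n, s, o)
  "sarlugalta" → prefix "sarlu" already present; 5 new (g, a, l, t, a)
  "palinpa" → 7 new (p, a, l, i, n, p, a)
  "sarludemorpa" → prefix "sarlu" already present; 7 new (d, e, m, o, r, p, a)
  "sarluvifen" → prefix "sarlu" already present; 5 new (v, i, f, e, n)
  "sarlusarrun" → prefix "sarlu" already present; 6 new (s, a, r, r, u, n)
  "nevipa" → 6 new (n, e, v, i, p, a)
  "sarlutasosar" → prefix "sarlu" already present; 7 new (t, a, s, o, s, a, r)
  "sarluneka" → prefix "sarlu" already present; 4 new (n, e, k, a)
  "sarlumor" → prefix "sarlumor" already present; 0 new (none)
  "sarludor" → prefix "sarlud" already present; 2 new (o, r)
  "sarluro" → prefix "sarlu" already present; 2 new (r, o)
  "sarlubel" → prefix "sarlu" already present; 3 new (b, e, l)
Total nodes = 6 + 10 + 5 + 5 + 7 + 7 + 5 + 6 + 6 + 7 + 4 + 0 + 2 + 2 + 3 = 75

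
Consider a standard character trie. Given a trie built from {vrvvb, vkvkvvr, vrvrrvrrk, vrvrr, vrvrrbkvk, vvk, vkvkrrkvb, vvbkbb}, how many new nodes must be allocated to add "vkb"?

Walking "vkb" from the root, the first 2 characters ("vk") follow existing edges; "b" is the first miss.
Each of the 1 remaining characters creates one node.

1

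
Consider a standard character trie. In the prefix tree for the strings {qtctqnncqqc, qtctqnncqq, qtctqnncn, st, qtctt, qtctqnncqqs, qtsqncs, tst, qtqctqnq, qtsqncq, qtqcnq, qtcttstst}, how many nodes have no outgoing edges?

10

Leaves are exactly the stored words that no other stored word extends.
Those words: "qtctqnncn", "qtctqnncqqc", "qtctqnncqqs", "qtcttstst", "qtqcnq", "qtqctqnq", "qtsqncq", "qtsqncs", "st", "tst"
Leaf count: 10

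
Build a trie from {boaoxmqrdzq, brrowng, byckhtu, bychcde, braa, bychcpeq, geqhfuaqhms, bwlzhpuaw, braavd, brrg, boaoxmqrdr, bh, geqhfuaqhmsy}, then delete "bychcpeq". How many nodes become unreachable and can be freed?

A node on "bychcpeq"'s path can go only if nothing else ends at it or branches off below it.
The suffix "peq" (3 nodes) is used only by "bychcpeq"; the node for "bychc" still has the child "d", so pruning stops there.
Nodes removed: 3

3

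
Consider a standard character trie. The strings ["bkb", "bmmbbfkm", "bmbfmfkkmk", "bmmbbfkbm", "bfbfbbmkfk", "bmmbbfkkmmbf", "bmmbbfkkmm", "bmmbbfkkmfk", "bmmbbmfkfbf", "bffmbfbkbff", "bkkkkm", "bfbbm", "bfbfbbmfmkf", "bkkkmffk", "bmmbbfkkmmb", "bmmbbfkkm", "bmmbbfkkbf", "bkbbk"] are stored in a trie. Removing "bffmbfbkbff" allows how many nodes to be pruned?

9

Walk "bffmbfbkbff" from the leaf back toward the root, removing each node that no remaining word uses.
The suffix "fmbfbkbff" (9 nodes) is used only by "bffmbfbkbff"; the node for "bf" still has the child "b", so pruning stops there.
Nodes removed: 9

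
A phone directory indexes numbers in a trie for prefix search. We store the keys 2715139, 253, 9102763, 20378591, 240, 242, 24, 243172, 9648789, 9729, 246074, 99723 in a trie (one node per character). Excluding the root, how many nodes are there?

Trace insertions, counting only characters that open a new branch:
  "2715139" → 7 new (2, 7, 1, 5, 1, 3, 9)
  "253" → prefix "2" already present; 2 new (5, 3)
  "9102763" → 7 new (9, 1, 0, 2, 7, 6, 3)
  "20378591" → prefix "2" already present; 7 new (0, 3, 7, 8, 5, 9, 1)
  "240" → prefix "2" already present; 2 new (4, 0)
  "242" → prefix "24" already present; 1 new (2)
  "24" → prefix "24" already present; 0 new (none)
  "243172" → prefix "24" already present; 4 new (3, 1, 7, 2)
  "9648789" → prefix "9" already present; 6 new (6, 4, 8, 7, 8, 9)
  "9729" → prefix "9" already present; 3 new (7, 2, 9)
  "246074" → prefix "24" already present; 4 new (6, 0, 7, 4)
  "99723" → prefix "9" already present; 4 new (9, 7, 2, 3)
Total nodes = 7 + 2 + 7 + 7 + 2 + 1 + 0 + 4 + 6 + 3 + 4 + 4 = 47

47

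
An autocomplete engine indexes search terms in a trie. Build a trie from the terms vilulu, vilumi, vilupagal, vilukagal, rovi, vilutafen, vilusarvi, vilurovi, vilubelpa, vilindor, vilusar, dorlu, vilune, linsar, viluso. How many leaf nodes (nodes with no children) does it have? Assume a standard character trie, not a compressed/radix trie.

A leaf is a node with no children — equivalently, the end of a word that is not a proper prefix of any other stored word.
Those words: "dorlu", "linsar", "rovi", "vilindor", "vilubelpa", "vilukagal", "vilulu", "vilumi", "vilune", "vilupagal", "vilurovi", "vilusarvi", "viluso", "vilutafen"
Leaf count: 14

14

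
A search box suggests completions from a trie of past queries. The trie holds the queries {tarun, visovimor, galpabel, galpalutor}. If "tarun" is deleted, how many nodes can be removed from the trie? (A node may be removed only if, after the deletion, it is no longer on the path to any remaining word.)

After clearing the end-marker at "tarun", prune upward until reaching a node still needed by another word.
No other word shares any prefix with "tarun", so all 5 of its nodes go.
Nodes removed: 5

5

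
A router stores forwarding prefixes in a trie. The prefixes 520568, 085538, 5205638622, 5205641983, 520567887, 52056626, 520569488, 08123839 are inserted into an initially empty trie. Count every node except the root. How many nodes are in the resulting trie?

Trie structure (* marks end of a word):
(root)
├─ 0
│  └─ 8
│     ├─ 1
│     │  └─ 2
│     │     └─ 3
│     │        └─ 8
│     │           └─ 3
│     │              └─ 9 *
│     └─ 5
│        └─ 5
│           └─ 3
│              └─ 8 *
└─ 5
   └─ 2
      └─ 0
         └─ 5
            └─ 6
               ├─ 3
               │  └─ 8
               │     └─ 6
               │        └─ 2
               │           └─ 2 *
               ├─ 4
               │  └─ 1
               │     └─ 9
               │        └─ 8
               │           └─ 3 *
               ├─ 6
               │  └─ 2
               │     └─ 6 *
               ├─ 7
               │  └─ 8
               │     └─ 8
               │        └─ 7 *
               ├─ 8 *
               └─ 9
                  └─ 4
                     └─ 8
                        └─ 8 *
Counting every labelled node above: 39.

39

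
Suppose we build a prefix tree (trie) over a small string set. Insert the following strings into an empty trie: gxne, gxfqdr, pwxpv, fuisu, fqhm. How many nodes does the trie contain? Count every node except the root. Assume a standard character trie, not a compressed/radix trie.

21

For each word, the new-node count is its length minus the longest prefix already in the trie:
  "gxne" → 4 new (g, x, n, e)
  "gxfqdr" → prefix "gx" already present; 4 new (f, q, d, r)
  "pwxpv" → 5 new (p, w, x, p, v)
  "fuisu" → 5 new (f, u, i, s, u)
  "fqhm" → prefix "f" already present; 3 new (q, h, m)
Total nodes = 4 + 4 + 5 + 5 + 3 = 21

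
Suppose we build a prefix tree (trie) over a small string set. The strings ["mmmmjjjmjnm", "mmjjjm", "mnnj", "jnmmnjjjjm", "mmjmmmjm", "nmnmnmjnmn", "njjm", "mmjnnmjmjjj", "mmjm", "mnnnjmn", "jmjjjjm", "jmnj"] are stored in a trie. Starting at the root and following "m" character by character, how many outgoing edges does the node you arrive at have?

Follow the path "m" to its node, then look at its outgoing edges.
Characters that immediately follow "m" among the stored strings: {m, n}.
That node has 2 child edges.

2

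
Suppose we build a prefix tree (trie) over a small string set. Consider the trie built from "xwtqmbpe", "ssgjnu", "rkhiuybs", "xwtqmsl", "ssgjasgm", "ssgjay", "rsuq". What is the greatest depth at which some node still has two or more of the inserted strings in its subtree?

5

The deepest shared node is where two words last agree before diverging.
e.g. "ssgjasgm" and "ssgjay" share the prefix "ssgja" of length 5; no pair shares a longer one.
Longest shared-prefix length: 5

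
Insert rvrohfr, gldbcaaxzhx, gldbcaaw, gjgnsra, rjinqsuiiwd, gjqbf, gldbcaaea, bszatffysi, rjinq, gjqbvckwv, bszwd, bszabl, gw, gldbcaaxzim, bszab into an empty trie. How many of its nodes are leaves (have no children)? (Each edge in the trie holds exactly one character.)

13

Leaves are exactly the stored words that no other stored word extends.
Those words: "bszabl", "bszatffysi", "bszwd", "gjgnsra", "gjqbf", "gjqbvckwv", "gldbcaaea", "gldbcaaw", "gldbcaaxzhx", "gldbcaaxzim", "gw", "rjinqsuiiwd", "rvrohfr"
Leaf count: 13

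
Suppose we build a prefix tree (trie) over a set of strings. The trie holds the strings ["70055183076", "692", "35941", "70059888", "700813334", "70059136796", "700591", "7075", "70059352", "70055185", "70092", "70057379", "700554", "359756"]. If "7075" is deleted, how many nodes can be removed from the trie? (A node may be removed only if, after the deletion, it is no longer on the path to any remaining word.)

2

Walk "7075" from the leaf back toward the root, removing each node that no remaining word uses.
The suffix "75" (2 nodes) is used only by "7075"; the node for "70" still has the child "0", so pruning stops there.
Nodes removed: 2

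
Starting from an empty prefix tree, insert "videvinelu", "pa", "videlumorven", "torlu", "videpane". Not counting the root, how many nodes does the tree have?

29

Count nodes per top-level branch (shared prefixes stored once):
  'p'-branch (pa): 2 nodes
  't'-branch (torlu): 5 nodes
  'v'-branch (videlumorven, videpane, videvinelu): 22 nodes
Sum: 29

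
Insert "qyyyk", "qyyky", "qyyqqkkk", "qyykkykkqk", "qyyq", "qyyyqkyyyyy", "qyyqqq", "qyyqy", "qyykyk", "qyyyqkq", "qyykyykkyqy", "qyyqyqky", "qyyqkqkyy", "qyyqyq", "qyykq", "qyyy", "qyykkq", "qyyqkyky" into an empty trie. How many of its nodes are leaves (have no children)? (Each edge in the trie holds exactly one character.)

Leaves are exactly the stored words that no other stored word extends.
Those words: "qyykkq", "qyykkykkqk", "qyykq", "qyykyk", "qyykyykkyqy", "qyyqkqkyy", "qyyqkyky", "qyyqqkkk", "qyyqqq", "qyyqyqky", "qyyyk", "qyyyqkq", "qyyyqkyyyyy"
Leaf count: 13

13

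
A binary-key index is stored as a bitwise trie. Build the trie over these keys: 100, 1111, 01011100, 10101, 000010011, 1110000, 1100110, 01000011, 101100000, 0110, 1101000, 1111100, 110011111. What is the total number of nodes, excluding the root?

57

Insert word by word; a character creates a node only if that edge doesn't already exist:
  "100" → 3 new (1, 0, 0)
  "1111" → prefix "1" already present; 3 new (1, 1, 1)
  "01011100" → 8 new (0, 1, 0, 1, 1, 1, 0, 0)
  "10101" → prefix "10" already present; 3 new (1, 0, 1)
  "000010011" → prefix "0" already present; 8 new (0, 0, 0, 1, 0, 0, 1, 1)
  "1110000" → prefix "111" already present; 4 new (0, 0, 0, 0)
  "1100110" → prefix "11" already present; 5 new (0, 0, 1, 1, 0)
  "01000011" → prefix "010" already present; 5 new (0, 0, 0, 1, 1)
  "101100000" → prefix "101" already present; 6 new (1, 0, 0, 0, 0, 0)
  "0110" → prefix "01" already present; 2 new (1, 0)
  "1101000" → prefix "110" already present; 4 new (1, 0, 0, 0)
  "1111100" → prefix "1111" already present; 3 new (1, 0, 0)
  "110011111" → prefix "110011" already present; 3 new (1, 1, 1)
Total nodes = 3 + 3 + 8 + 3 + 8 + 4 + 5 + 5 + 6 + 2 + 4 + 3 + 3 = 57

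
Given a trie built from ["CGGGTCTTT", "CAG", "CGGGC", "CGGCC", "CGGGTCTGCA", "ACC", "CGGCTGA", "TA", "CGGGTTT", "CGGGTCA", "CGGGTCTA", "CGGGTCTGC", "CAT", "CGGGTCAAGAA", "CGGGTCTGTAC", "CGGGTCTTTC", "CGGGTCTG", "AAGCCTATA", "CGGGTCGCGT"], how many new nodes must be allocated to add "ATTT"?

3

"A" is already a path in the trie; the remaining "TTT" must be added.
Each of the 3 remaining characters creates one node.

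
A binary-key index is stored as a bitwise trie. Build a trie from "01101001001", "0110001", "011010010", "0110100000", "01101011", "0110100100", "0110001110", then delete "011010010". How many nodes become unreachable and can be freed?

0

A node on "011010010"'s path can go only if nothing else ends at it or branches off below it.
Every node on "011010010" is still needed (e.g. by "01101001001"), so nothing is freed.
Nodes removed: 0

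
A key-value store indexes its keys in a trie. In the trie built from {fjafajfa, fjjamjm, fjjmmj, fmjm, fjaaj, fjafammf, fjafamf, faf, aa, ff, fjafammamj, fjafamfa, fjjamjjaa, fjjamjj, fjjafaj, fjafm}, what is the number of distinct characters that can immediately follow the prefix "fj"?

Walk "fj" from the root, arriving at one node.
Distinct next characters after "fj": a, j.
That node has 2 child edges.

2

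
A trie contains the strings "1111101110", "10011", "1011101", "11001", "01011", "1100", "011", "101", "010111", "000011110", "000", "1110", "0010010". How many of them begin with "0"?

Walk to "0"; the words in its subtree are exactly those with that prefix.
Words under "0": 000, 000011110, 0010010, 01011, 010111, 011
Count: 6

6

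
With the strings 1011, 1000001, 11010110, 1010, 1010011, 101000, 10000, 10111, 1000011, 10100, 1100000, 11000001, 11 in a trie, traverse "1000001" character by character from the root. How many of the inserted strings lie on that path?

Traverse "1000001" character by character; count nodes along the way that are marked as word ends.
Prefixes of the query that are stored words: "10000", "1000001"
Count: 2

2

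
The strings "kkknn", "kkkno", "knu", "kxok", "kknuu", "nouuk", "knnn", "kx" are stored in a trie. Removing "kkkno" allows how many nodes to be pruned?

1

A node on "kkkno"'s path can go only if nothing else ends at it or branches off below it.
The suffix "o" (1 node) is used only by "kkkno"; the node for "kkkn" still has the child "n", so pruning stops there.
Nodes removed: 1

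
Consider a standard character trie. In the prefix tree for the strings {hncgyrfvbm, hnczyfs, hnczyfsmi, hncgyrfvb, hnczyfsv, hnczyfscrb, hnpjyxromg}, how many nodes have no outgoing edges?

5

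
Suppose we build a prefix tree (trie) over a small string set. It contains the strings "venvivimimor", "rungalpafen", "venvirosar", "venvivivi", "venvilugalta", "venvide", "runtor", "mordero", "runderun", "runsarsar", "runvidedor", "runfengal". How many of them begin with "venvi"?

5

Filter for entries beginning with "venvi":
Words under "venvi": venvide, venvilugalta, venvirosar, venvivimimor, venvivivi
Count: 5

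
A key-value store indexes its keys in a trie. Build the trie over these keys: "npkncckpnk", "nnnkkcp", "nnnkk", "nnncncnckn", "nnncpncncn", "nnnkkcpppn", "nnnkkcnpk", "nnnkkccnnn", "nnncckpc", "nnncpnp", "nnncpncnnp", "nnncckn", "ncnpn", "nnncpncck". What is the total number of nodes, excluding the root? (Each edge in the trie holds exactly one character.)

53

Count nodes per top-level branch (shared prefixes stored once):
  'n'-branch (ncnpn, nnncckn, nnncckpc, nnncncnckn, nnncpncck, nnncpncncn, nnncpncnnp, nnncpnp, nnnkk, nnnkkccnnn, nnnkkcnpk, nnnkkcp, nnnkkcpppn, npkncckpnk): 53 nodes
Sum: 53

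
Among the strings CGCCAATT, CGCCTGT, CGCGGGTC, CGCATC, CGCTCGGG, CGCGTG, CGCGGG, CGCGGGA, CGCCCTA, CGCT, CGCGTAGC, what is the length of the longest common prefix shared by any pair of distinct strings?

Equivalently: take the maximum, over all pairs, of their longest common prefix length.
"CGCGGG" and "CGCGGGA" agree on "CGCGGG" (6 characters) before diverging; nothing deeper is shared.
Longest shared-prefix length: 6

6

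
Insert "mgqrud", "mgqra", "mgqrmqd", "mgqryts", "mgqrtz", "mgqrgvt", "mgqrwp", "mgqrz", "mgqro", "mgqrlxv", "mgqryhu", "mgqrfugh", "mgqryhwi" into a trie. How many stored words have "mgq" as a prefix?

13

Filter for entries beginning with "mgq":
Words under "mgq": mgqra, mgqrfugh, mgqrgvt, mgqrlxv, mgqrmqd, mgqro, mgqrtz, mgqrud, mgqrwp, mgqryhu, mgqryhwi, mgqryts, mgqrz
Count: 13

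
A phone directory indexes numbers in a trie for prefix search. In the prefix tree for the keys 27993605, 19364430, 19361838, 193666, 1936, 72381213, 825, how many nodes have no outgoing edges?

A leaf is a node with no children — equivalently, the end of a word that is not a proper prefix of any other stored word.
Those words: "19361838", "19364430", "193666", "27993605", "72381213", "825"
Leaf count: 6

6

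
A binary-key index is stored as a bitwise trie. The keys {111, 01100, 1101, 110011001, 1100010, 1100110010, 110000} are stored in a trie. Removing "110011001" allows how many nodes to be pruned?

A node on "110011001"'s path can go only if nothing else ends at it or branches off below it.
Every node on "110011001" is still needed (e.g. by "1100110010"), so nothing is freed.
Nodes removed: 0

0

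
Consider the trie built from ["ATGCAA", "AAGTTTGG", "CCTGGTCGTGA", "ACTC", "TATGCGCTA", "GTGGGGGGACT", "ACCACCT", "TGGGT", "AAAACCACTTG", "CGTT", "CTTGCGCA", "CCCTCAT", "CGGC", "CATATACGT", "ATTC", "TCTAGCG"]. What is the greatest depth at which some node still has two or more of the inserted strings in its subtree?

The deepest shared node is where two words last agree before diverging.
"AAAACCACTTG" and "AAGTTTGG" agree on "AA" (2 characters) before diverging; nothing deeper is shared.
Longest shared-prefix length: 2

2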